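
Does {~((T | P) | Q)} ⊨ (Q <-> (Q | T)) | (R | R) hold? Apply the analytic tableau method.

Initial set: {~((T | P) | Q); ~((Q <-> (Q | T)) | (R | R))}.
~((T | P) | Q): α-rule — add ~(T | P), ~Q.
~((Q <-> (Q | T)) | (R | R)): α-rule — add ~(Q <-> (Q | T)), ~(R | R).
~(T | P): α-rule — add ~T, ~P.
~(R | R): α-rule — add ~R, ~R.
~(Q <-> (Q | T)): β-rule — branch into Q, ~(Q | T)  //  ~Q, (Q | T).
  branch 1 (add Q, ~(Q | T)):
    × closes — contains both Q and ~Q.
  branch 2 (add ~Q, (Q | T)):
    (Q | T): β-rule — branch into Q  //  T.
      branch 2.1 (add Q):
        × closes — contains both Q and ~Q.
      branch 2.2 (add T):
        × closes — contains both T and ~T.
All 3 branches close.
Every branch closed, so the premises entail the conclusion.

Yes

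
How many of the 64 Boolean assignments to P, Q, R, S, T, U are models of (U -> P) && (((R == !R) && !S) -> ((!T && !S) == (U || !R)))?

48

Initial set: {T ((U -> P) && (((R == !R) && !S) -> ((!T && !S) == (U || !R))))}.
T ((U -> P) && (((R == !R) && !S) -> ((!T && !S) == (U || !R)))): α-rule — add T (U -> P), T (((R == !R) && !S) -> ((!T && !S) == (U || !R))).
T (U -> P): β-rule — branch into F U  //  T P.
  branch 1 (add F U):
    T (((R == !R) && !S) -> ((!T && !S) == (U || !R))): β-rule — branch into F ((R == !R) && !S)  //  T ((!T && !S) == (U || !R)).
      branch 1.1 (add F ((R == !R) && !S)):
        F ((R == !R) && !S): β-rule — branch into F (R == !R)  //  F !S.
          branch 1.1.1 (add F (R == !R)):
            F (R == !R): β-rule — branch into T R, F !R  //  F R, T !R.
              branch 1.1.1.1 (add T R, F !R):
                ○ open, literals {R=true, U=false}.
              branch 1.1.1.2 (add F R, T !R):
                ○ open, literals {R=false, U=false}.
          branch 1.1.2 (add F !S):
            ○ open, literals {S=true, U=false}.
      branch 1.2 (add T ((!T && !S) == (U || !R))):
        T ((!T && !S) == (U || !R)): β-rule — branch into T (!T && !S), T (U || !R)  //  F (!T && !S), F (U || !R).
          branch 1.2.1 (add T (!T && !S), T (U || !R)):
            T (!T && !S): α-rule — add T !T, T !S.
            T (U || !R): β-rule — branch into T U  //  T !R.
              branch 1.2.1.1 (add T U):
                × closes — contains both U and !U.
              branch 1.2.1.2 (add T !R):
                ○ open, literals {R=false, S=false, T=false, U=false}.
          branch 1.2.2 (add F (!T && !S), F (U || !R)):
            F (U || !R): α-rule — add F U, F !R.
            F (!T && !S): β-rule — branch into F !T  //  F !S.
              branch 1.2.2.1 (add F !T):
                ○ open, literals {R=true, T=true, U=false}.
              branch 1.2.2.2 (add F !S):
                ○ open, literals {R=true, S=true, U=false}.
  branch 2 (add T P):
    T (((R == !R) && !S) -> ((!T && !S) == (U || !R))): β-rule — branch into F ((R == !R) && !S)  //  T ((!T && !S) == (U || !R)).
      branch 2.1 (add F ((R == !R) && !S)):
        F ((R == !R) && !S): β-rule — branch into F (R == !R)  //  F !S.
          branch 2.1.1 (add F (R == !R)):
            F (R == !R): β-rule — branch into T R, F !R  //  F R, T !R.
              branch 2.1.1.1 (add T R, F !R):
                ○ open, literals {P=true, R=true}.
              branch 2.1.1.2 (add F R, T !R):
                ○ open, literals {P=true, R=false}.
          branch 2.1.2 (add F !S):
            ○ open, literals {P=true, S=true}.
      branch 2.2 (add T ((!T && !S) == (U || !R))):
        T ((!T && !S) == (U || !R)): β-rule — branch into T (!T && !S), T (U || !R)  //  F (!T && !S), F (U || !R).
          branch 2.2.1 (add T (!T && !S), T (U || !R)):
            T (!T && !S): α-rule — add T !T, T !S.
            T (U || !R): β-rule — branch into T U  //  T !R.
              branch 2.2.1.1 (add T U):
                ○ open, literals {P=true, S=false, T=false, U=true}.
              branch 2.2.1.2 (add T !R):
                ○ open, literals {P=true, R=false, S=false, T=false}.
          branch 2.2.2 (add F (!T && !S), F (U || !R)):
            F (U || !R): α-rule — add F U, F !R.
            F (!T && !S): β-rule — branch into F !T  //  F !S.
              branch 2.2.2.1 (add F !T):
                ○ open, literals {P=true, R=true, T=true, U=false}.
              branch 2.2.2.2 (add F !S):
                ○ open, literals {P=true, R=true, S=true, U=false}.
1 branch closed, 13 open.
Each open branch fixes some atoms; the unmentioned ones are free. Counting distinct full assignments: branch {R=true, U=false} (P, Q, S, T) contributes 16 new; branch {R=false, U=false} (P, Q, S, T) contributes 16 new; branch {S=true, U=false} (P, Q, R, T) contributes 0 new; branch {R=false, S=false, T=false, U=false} (P, Q) contributes 0 new; branch {R=true, T=true, U=false} (P, Q, S) contributes 0 new; branch {R=true, S=true, U=false} (P, Q, T) contributes 0 new; branch {P=true, R=true} (Q, S, T, U) contributes 8 new; branch {P=true, R=false} (Q, S, T, U) contributes 8 new; branch {P=true, S=true} (Q, R, T, U) contributes 0 new; branch {P=true, S=false, T=false, U=true} (Q, R) contributes 0 new; branch {P=true, R=false, S=false, T=false} (Q, U) contributes 0 new; branch {P=true, R=true, T=true, U=false} (Q, S) contributes 0 new; branch {P=true, R=true, S=true, U=false} (Q, T) contributes 0 new. Total: 48.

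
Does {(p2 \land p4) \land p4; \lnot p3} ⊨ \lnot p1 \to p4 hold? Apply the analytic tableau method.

Yes

Initial set: {((p2 \land p4) \land p4); \lnot p3; \lnot (\lnot p1 \to p4)}.
((p2 \land p4) \land p4): α-rule — add (p2 \land p4), p4.
\lnot (\lnot p1 \to p4): α-rule — add \lnot p1, \lnot p4.
× closes — contains both p4 and \lnot p4.
All 1 branch closes.
Every branch closed, so the premises entail the conclusion.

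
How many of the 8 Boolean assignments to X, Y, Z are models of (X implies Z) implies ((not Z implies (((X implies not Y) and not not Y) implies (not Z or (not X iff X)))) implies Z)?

Initial set: {((X implies Z) implies ((not Z implies (((X implies not Y) and not not Y) implies (not Z or (not X iff X)))) implies Z))}.
((X implies Z) implies ((not Z implies (((X implies not Y) and not not Y) implies (not Z or (not X iff X)))) implies Z)): β-rule — branch into not (X implies Z)  //  ((not Z implies (((X implies not Y) and not not Y) implies (not Z or (not X iff X)))) implies Z).
  branch 1 (add not (X implies Z)):
    not (X implies Z): α-rule — add X, not Z.
    ○ open, literals {X=true, Z=false}.
  branch 2 (add ((not Z implies (((X implies not Y) and not not Y) implies (not Z or (not X iff X)))) implies Z)):
    ((not Z implies (((X implies not Y) and not not Y) implies (not Z or (not X iff X)))) implies Z): β-rule — branch into not (not Z implies (((X implies not Y) and not not Y) implies (not Z or (not X iff X))))  //  Z.
      branch 2.1 (add not (not Z implies (((X implies not Y) and not not Y) implies (not Z or (not X iff X))))):
        not (not Z implies (((X implies not Y) and not not Y) implies (not Z or (not X iff X)))): α-rule — add not Z, not (((X implies not Y) and not not Y) implies (not Z or (not X iff X))).
        not (((X implies not Y) and not not Y) implies (not Z or (not X iff X))): α-rule — add ((X implies not Y) and not not Y), not (not Z or (not X iff X)).
        ((X implies not Y) and not not Y): α-rule — add (X implies not Y), not not Y.
        not (not Z or (not X iff X)): α-rule — add not not Z, not (not X iff X).
        × closes — contains both Z and not Z.
      branch 2.2 (add Z):
        ○ open, literals {Z=true}.
1 branch closed, 2 open.
Each open branch fixes some atoms; the unmentioned ones are free. Counting distinct full assignments: branch {X=true, Z=false} (Y) contributes 2 new; branch {Z=true} (X, Y) contributes 4 new. Total: 6.

6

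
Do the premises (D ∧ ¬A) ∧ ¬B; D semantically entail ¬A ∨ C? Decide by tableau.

Initial set: {T ((D ∧ ¬A) ∧ ¬B); T D; F (¬A ∨ C)}.
T ((D ∧ ¬A) ∧ ¬B): α-rule — add T (D ∧ ¬A), T ¬B.
F (¬A ∨ C): α-rule — add F ¬A, F C.
T (D ∧ ¬A): α-rule — add T D, T ¬A.
× closes — contains both A and ¬A.
All 1 branch closes.
Every branch closed, so the premises entail the conclusion.

Yes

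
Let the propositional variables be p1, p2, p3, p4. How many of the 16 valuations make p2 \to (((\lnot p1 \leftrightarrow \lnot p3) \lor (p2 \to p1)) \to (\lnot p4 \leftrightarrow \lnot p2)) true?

Initial set: {(p2 \to (((\lnot p1 \leftrightarrow \lnot p3) \lor (p2 \to p1)) \to (\lnot p4 \leftrightarrow \lnot p2)))}.
(p2 \to (((\lnot p1 \leftrightarrow \lnot p3) \lor (p2 \to p1)) \to (\lnot p4 \leftrightarrow \lnot p2))): β-rule — branch into \lnot p2  //  (((\lnot p1 \leftrightarrow \lnot p3) \lor (p2 \to p1)) \to (\lnot p4 \leftrightarrow \lnot p2)).
  branch 1 (add \lnot p2):
    ○ open, literals {p2=F}.
  branch 2 (add (((\lnot p1 \leftrightarrow \lnot p3) \lor (p2 \to p1)) \to (\lnot p4 \leftrightarrow \lnot p2))):
    (((\lnot p1 \leftrightarrow \lnot p3) \lor (p2 \to p1)) \to (\lnot p4 \leftrightarrow \lnot p2)): β-rule — branch into \lnot ((\lnot p1 \leftrightarrow \lnot p3) \lor (p2 \to p1))  //  (\lnot p4 \leftrightarrow \lnot p2).
      branch 2.1 (add \lnot ((\lnot p1 \leftrightarrow \lnot p3) \lor (p2 \to p1))):
        \lnot ((\lnot p1 \leftrightarrow \lnot p3) \lor (p2 \to p1)): α-rule — add \lnot (\lnot p1 \leftrightarrow \lnot p3), \lnot (p2 \to p1).
        \lnot (p2 \to p1): α-rule — add p2, \lnot p1.
        \lnot (\lnot p1 \leftrightarrow \lnot p3): β-rule — branch into \lnot p1, \lnot \lnot p3  //  \lnot \lnot p1, \lnot p3.
          branch 2.1.1 (add \lnot p1, \lnot \lnot p3):
            ○ open, literals {p1=F, p2=T, p3=T}.
          branch 2.1.2 (add \lnot \lnot p1, \lnot p3):
            × closes — contains both p1 and \lnot p1.
      branch 2.2 (add (\lnot p4 \leftrightarrow \lnot p2)):
        (\lnot p4 \leftrightarrow \lnot p2): β-rule — branch into \lnot p4, \lnot p2  //  \lnot \lnot p4, \lnot \lnot p2.
          branch 2.2.1 (add \lnot p4, \lnot p2):
            ○ open, literals {p2=F, p4=F}.
          branch 2.2.2 (add \lnot \lnot p4, \lnot \lnot p2):
            ○ open, literals {p2=T, p4=T}.
1 branch closed, 4 open.
Each open branch fixes some atoms; the unmentioned ones are free. Counting distinct full assignments: branch {p2=F} (p1, p3, p4) contributes 8 new; branch {p1=F, p2=T, p3=T} (p4) contributes 2 new; branch {p2=F, p4=F} (p1, p3) contributes 0 new; branch {p2=T, p4=T} (p1, p3) contributes 3 new. Total: 13.

13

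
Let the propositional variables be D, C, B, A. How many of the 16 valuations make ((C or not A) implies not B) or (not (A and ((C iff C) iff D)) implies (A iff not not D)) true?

Initial set: {(((C or not A) implies not B) or (not (A and ((C iff C) iff D)) implies (A iff not not D)))}.
(((C or not A) implies not B) or (not (A and ((C iff C) iff D)) implies (A iff not not D))): β-rule — branch into ((C or not A) implies not B)  //  (not (A and ((C iff C) iff D)) implies (A iff not not D)).
  branch 1 (add ((C or not A) implies not B)):
    ((C or not A) implies not B): β-rule — branch into not (C or not A)  //  not B.
      branch 1.1 (add not (C or not A)):
        not (C or not A): α-rule — add not C, not not A.
        ○ open, literals {A=true, C=false}.
      branch 1.2 (add not B):
        ○ open, literals {B=false}.
  branch 2 (add (not (A and ((C iff C) iff D)) implies (A iff not not D))):
    (not (A and ((C iff C) iff D)) implies (A iff not not D)): β-rule — branch into not not (A and ((C iff C) iff D))  //  (A iff not not D).
      branch 2.1 (add not not (A and ((C iff C) iff D))):
        not not (A and ((C iff C) iff D)): α-rule — add A, ((C iff C) iff D).
        ((C iff C) iff D): β-rule — branch into (C iff C), D  //  not (C iff C), not D.
          branch 2.1.1 (add (C iff C), D):
            (C iff C): β-rule — branch into C, C  //  not C, not C.
              branch 2.1.1.1 (add C, C):
                ○ open, literals {A=true, C=true, D=true}.
              branch 2.1.1.2 (add not C, not C):
                ○ open, literals {A=true, C=false, D=true}.
          branch 2.1.2 (add not (C iff C), not D):
            not (C iff C): β-rule — branch into C, not C  //  not C, C.
              branch 2.1.2.1 (add C, not C):
                × closes — contains both C and not C.
              branch 2.1.2.2 (add not C, C):
                × closes — contains both C and not C.
      branch 2.2 (add (A iff not not D)):
        (A iff not not D): β-rule — branch into A, not not D  //  not A, not not not D.
          branch 2.2.1 (add A, not not D):
            not not D: drop double negation, giving D.
            ○ open, literals {A=true, D=true}.
          branch 2.2.2 (add not A, not not not D):
            not not not D: drop double negation, giving not D.
            ○ open, literals {A=false, D=false}.
2 branches closed, 6 open.
Each open branch fixes some atoms; the unmentioned ones are free. Counting distinct full assignments: branch {A=true, C=false} (D, B) contributes 4 new; branch {B=false} (D, C, A) contributes 6 new; branch {A=true, C=true, D=true} (B) contributes 1 new; branch {A=true, C=false, D=true} (B) contributes 0 new; branch {A=true, D=true} (C, B) contributes 0 new; branch {A=false, D=false} (C, B) contributes 2 new. Total: 13.

13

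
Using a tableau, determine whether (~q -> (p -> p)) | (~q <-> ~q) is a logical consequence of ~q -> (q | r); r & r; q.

Initial set: {T (~q -> (q | r)); T (r & r); T q; F ((~q -> (p -> p)) | (~q <-> ~q))}.
T (r & r): α-rule — add T r, T r.
F ((~q -> (p -> p)) | (~q <-> ~q)): α-rule — add F (~q -> (p -> p)), F (~q <-> ~q).
F (~q -> (p -> p)): α-rule — add T ~q, F (p -> p).
× closes — contains both q and ~q.
All 1 branch closes.
Every branch closed, so the premises entail the conclusion.

Yes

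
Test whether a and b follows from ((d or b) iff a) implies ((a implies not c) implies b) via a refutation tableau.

Initial set: {(((d or b) iff a) implies ((a implies not c) implies b)); not (a and b)}.
(((d or b) iff a) implies ((a implies not c) implies b)): β-rule — branch into not ((d or b) iff a)  //  ((a implies not c) implies b).
  branch 1 (add not ((d or b) iff a)):
    not (a and b): β-rule — branch into not a  //  not b.
      branch 1.1 (add not a):
        not ((d or b) iff a): β-rule — branch into (d or b), not a  //  not (d or b), a.
          branch 1.1.1 (add (d or b), not a):
            (d or b): β-rule — branch into d  //  b.
              branch 1.1.1.1 (add d):
                ○ open, literals {a=false, d=true}.
              branch 1.1.1.2 (add b):
                ○ open, literals {a=false, b=true}.
          branch 1.1.2 (add not (d or b), a):
            × closes — contains both a and not a.
      branch 1.2 (add not b):
        not ((d or b) iff a): β-rule — branch into (d or b), not a  //  not (d or b), a.
          branch 1.2.1 (add (d or b), not a):
            (d or b): β-rule — branch into d  //  b.
              branch 1.2.1.1 (add d):
                ○ open, literals {a=false, b=false, d=true}.
              branch 1.2.1.2 (add b):
                × closes — contains both b and not b.
          branch 1.2.2 (add not (d or b), a):
            not (d or b): α-rule — add not d, not b.
            ○ open, literals {a=true, b=false, d=false}.
  branch 2 (add ((a implies not c) implies b)):
    not (a and b): β-rule — branch into not a  //  not b.
      branch 2.1 (add not a):
        ((a implies not c) implies b): β-rule — branch into not (a implies not c)  //  b.
          branch 2.1.1 (add not (a implies not c)):
            not (a implies not c): α-rule — add a, not not c.
            × closes — contains both a and not a.
          branch 2.1.2 (add b):
            ○ open, literals {a=false, b=true}.
      branch 2.2 (add not b):
        ((a implies not c) implies b): β-rule — branch into not (a implies not c)  //  b.
          branch 2.2.1 (add not (a implies not c)):
            not (a implies not c): α-rule — add a, not not c.
            ○ open, literals {a=true, b=false, c=true}.
          branch 2.2.2 (add b):
            × closes — contains both b and not b.
4 branches closed, 6 open.
An open branch gives a countermodel: a=false, d=true (unmentioned atoms arbitrary); the premises hold there but the conclusion fails.

No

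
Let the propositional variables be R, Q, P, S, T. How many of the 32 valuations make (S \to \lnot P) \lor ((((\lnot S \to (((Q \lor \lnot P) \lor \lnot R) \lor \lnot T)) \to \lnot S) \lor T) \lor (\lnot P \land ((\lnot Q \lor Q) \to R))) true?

28

Initial set: {((S \to \lnot P) \lor ((((\lnot S \to (((Q \lor \lnot P) \lor \lnot R) \lor \lnot T)) \to \lnot S) \lor T) \lor (\lnot P \land ((\lnot Q \lor Q) \to R))))}.
((S \to \lnot P) \lor ((((\lnot S \to (((Q \lor \lnot P) \lor \lnot R) \lor \lnot T)) \to \lnot S) \lor T) \lor (\lnot P \land ((\lnot Q \lor Q) \to R)))): β-rule — branch into (S \to \lnot P)  //  ((((\lnot S \to (((Q \lor \lnot P) \lor \lnot R) \lor \lnot T)) \to \lnot S) \lor T) \lor (\lnot P \land ((\lnot Q \lor Q) \to R))).
  branch 1 (add (S \to \lnot P)):
    (S \to \lnot P): β-rule — branch into \lnot S  //  \lnot P.
      branch 1.1 (add \lnot S):
        ○ open, literals {S=F}.
      branch 1.2 (add \lnot P):
        ○ open, literals {P=F}.
  branch 2 (add ((((\lnot S \to (((Q \lor \lnot P) \lor \lnot R) \lor \lnot T)) \to \lnot S) \lor T) \lor (\lnot P \land ((\lnot Q \lor Q) \to R)))):
    ((((\lnot S \to (((Q \lor \lnot P) \lor \lnot R) \lor \lnot T)) \to \lnot S) \lor T) \lor (\lnot P \land ((\lnot Q \lor Q) \to R))): β-rule — branch into (((\lnot S \to (((Q \lor \lnot P) \lor \lnot R) \lor \lnot T)) \to \lnot S) \lor T)  //  (\lnot P \land ((\lnot Q \lor Q) \to R)).
      branch 2.1 (add (((\lnot S \to (((Q \lor \lnot P) \lor \lnot R) \lor \lnot T)) \to \lnot S) \lor T)):
        (((\lnot S \to (((Q \lor \lnot P) \lor \lnot R) \lor \lnot T)) \to \lnot S) \lor T): β-rule — branch into ((\lnot S \to (((Q \lor \lnot P) \lor \lnot R) \lor \lnot T)) \to \lnot S)  //  T.
          branch 2.1.1 (add ((\lnot S \to (((Q \lor \lnot P) \lor \lnot R) \lor \lnot T)) \to \lnot S)):
            ((\lnot S \to (((Q \lor \lnot P) \lor \lnot R) \lor \lnot T)) \to \lnot S): β-rule — branch into \lnot (\lnot S \to (((Q \lor \lnot P) \lor \lnot R) \lor \lnot T))  //  \lnot S.
              branch 2.1.1.1 (add \lnot (\lnot S \to (((Q \lor \lnot P) \lor \lnot R) \lor \lnot T))):
                \lnot (\lnot S \to (((Q \lor \lnot P) \lor \lnot R) \lor \lnot T)): α-rule — add \lnot S, \lnot (((Q \lor \lnot P) \lor \lnot R) \lor \lnot T).
                \lnot (((Q \lor \lnot P) \lor \lnot R) \lor \lnot T): α-rule — add \lnot ((Q \lor \lnot P) \lor \lnot R), \lnot \lnot T.
                \lnot ((Q \lor \lnot P) \lor \lnot R): α-rule — add \lnot (Q \lor \lnot P), \lnot \lnot R.
                \lnot (Q \lor \lnot P): α-rule — add \lnot Q, \lnot \lnot P.
                ○ open, literals {P=T, Q=F, R=T, S=F, T=T}.
              branch 2.1.1.2 (add \lnot S):
                ○ open, literals {S=F}.
          branch 2.1.2 (add T):
            ○ open, literals {T=T}.
      branch 2.2 (add (\lnot P \land ((\lnot Q \lor Q) \to R))):
        (\lnot P \land ((\lnot Q \lor Q) \to R)): α-rule — add \lnot P, ((\lnot Q \lor Q) \to R).
        ((\lnot Q \lor Q) \to R): β-rule — branch into \lnot (\lnot Q \lor Q)  //  R.
          branch 2.2.1 (add \lnot (\lnot Q \lor Q)):
            \lnot (\lnot Q \lor Q): α-rule — add \lnot \lnot Q, \lnot Q.
            × closes — contains both Q and \lnot Q.
          branch 2.2.2 (add R):
            ○ open, literals {P=F, R=T}.
1 branch closed, 6 open.
Each open branch fixes some atoms; the unmentioned ones are free. Counting distinct full assignments: branch {S=F} (R, Q, P, T) contributes 16 new; branch {P=F} (R, Q, S, T) contributes 8 new; branch {P=T, Q=F, R=T, S=F, T=T} (none free) contributes 0 new; branch {S=F} (R, Q, P, T) contributes 0 new; branch {T=T} (R, Q, P, S) contributes 4 new; branch {P=F, R=T} (Q, S, T) contributes 0 new. Total: 28.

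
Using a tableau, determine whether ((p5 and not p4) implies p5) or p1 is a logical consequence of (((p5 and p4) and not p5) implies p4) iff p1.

Yes

Initial set: {T ((((p5 and p4) and not p5) implies p4) iff p1); F (((p5 and not p4) implies p5) or p1)}.
F (((p5 and not p4) implies p5) or p1): α-rule — add F ((p5 and not p4) implies p5), F p1.
F ((p5 and not p4) implies p5): α-rule — add T (p5 and not p4), F p5.
T (p5 and not p4): α-rule — add T p5, T not p4.
× closes — contains both p5 and not p5.
All 1 branch closes.
Every branch closed, so the premises entail the conclusion.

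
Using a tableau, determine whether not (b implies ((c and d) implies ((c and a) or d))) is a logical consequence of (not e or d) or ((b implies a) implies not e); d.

Initial set: {((not e or d) or ((b implies a) implies not e)); d; not not (b implies ((c and d) implies ((c and a) or d)))}.
((not e or d) or ((b implies a) implies not e)): β-rule — branch into (not e or d)  //  ((b implies a) implies not e).
  branch 1 (add (not e or d)):
    not not (b implies ((c and d) implies ((c and a) or d))): β-rule — branch into not b  //  ((c and d) implies ((c and a) or d)).
      branch 1.1 (add not b):
        (not e or d): β-rule — branch into not e  //  d.
          branch 1.1.1 (add not e):
            ○ open, literals {b=F, d=T, e=F}.
          branch 1.1.2 (add d):
            ○ open, literals {b=F, d=T}.
      branch 1.2 (add ((c and d) implies ((c and a) or d))):
        (not e or d): β-rule — branch into not e  //  d.
          branch 1.2.1 (add not e):
            ((c and d) implies ((c and a) or d)): β-rule — branch into not (c and d)  //  ((c and a) or d).
              branch 1.2.1.1 (add not (c and d)):
                not (c and d): β-rule — branch into not c  //  not d.
                  branch 1.2.1.1.1 (add not c):
                    ○ open, literals {c=F, d=T, e=F}.
                  branch 1.2.1.1.2 (add not d):
                    × closes — contains both d and not d.
              branch 1.2.1.2 (add ((c and a) or d)):
                ((c and a) or d): β-rule — branch into (c and a)  //  d.
                  branch 1.2.1.2.1 (add (c and a)):
                    (c and a): α-rule — add c, a.
                    ○ open, literals {a=T, c=T, d=T, e=F}.
                  branch 1.2.1.2.2 (add d):
                    ○ open, literals {d=T, e=F}.
          branch 1.2.2 (add d):
            ((c and d) implies ((c and a) or d)): β-rule — branch into not (c and d)  //  ((c and a) or d).
              branch 1.2.2.1 (add not (c and d)):
                not (c and d): β-rule — branch into not c  //  not d.
                  branch 1.2.2.1.1 (add not c):
                    ○ open, literals {c=F, d=T}.
                  branch 1.2.2.1.2 (add not d):
                    × closes — contains both d and not d.
              branch 1.2.2.2 (add ((c and a) or d)):
                ((c and a) or d): β-rule — branch into (c and a)  //  d.
                  branch 1.2.2.2.1 (add (c and a)):
                    (c and a): α-rule — add c, a.
                    ○ open, literals {a=T, c=T, d=T}.
                  branch 1.2.2.2.2 (add d):
                    ○ open, literals {d=T}.
  branch 2 (add ((b implies a) implies not e)):
    not not (b implies ((c and d) implies ((c and a) or d))): β-rule — branch into not b  //  ((c and d) implies ((c and a) or d)).
      branch 2.1 (add not b):
        ((b implies a) implies not e): β-rule — branch into not (b implies a)  //  not e.
          branch 2.1.1 (add not (b implies a)):
            not (b implies a): α-rule — add b, not a.
            × closes — contains both b and not b.
          branch 2.1.2 (add not e):
            ○ open, literals {b=F, d=T, e=F}.
      branch 2.2 (add ((c and d) implies ((c and a) or d))):
        ((b implies a) implies not e): β-rule — branch into not (b implies a)  //  not e.
          branch 2.2.1 (add not (b implies a)):
            not (b implies a): α-rule — add b, not a.
            ((c and d) implies ((c and a) or d)): β-rule — branch into not (c and d)  //  ((c and a) or d).
              branch 2.2.1.1 (add not (c and d)):
                not (c and d): β-rule — branch into not c  //  not d.
                  branch 2.2.1.1.1 (add not c):
                    ○ open, literals {a=F, b=T, c=F, d=T}.
                  branch 2.2.1.1.2 (add not d):
                    × closes — contains both d and not d.
              branch 2.2.1.2 (add ((c and a) or d)):
                ((c and a) or d): β-rule — branch into (c and a)  //  d.
                  branch 2.2.1.2.1 (add (c and a)):
                    (c and a): α-rule — add c, a.
                    × closes — contains both a and not a.
                  branch 2.2.1.2.2 (add d):
                    ○ open, literals {a=F, b=T, d=T}.
          branch 2.2.2 (add not e):
            ((c and d) implies ((c and a) or d)): β-rule — branch into not (c and d)  //  ((c and a) or d).
              branch 2.2.2.1 (add not (c and d)):
                not (c and d): β-rule — branch into not c  //  not d.
                  branch 2.2.2.1.1 (add not c):
                    ○ open, literals {c=F, d=T, e=F}.
                  branch 2.2.2.1.2 (add not d):
                    × closes — contains both d and not d.
              branch 2.2.2.2 (add ((c and a) or d)):
                ((c and a) or d): β-rule — branch into (c and a)  //  d.
                  branch 2.2.2.2.1 (add (c and a)):
                    (c and a): α-rule — add c, a.
                    ○ open, literals {a=T, c=T, d=T, e=F}.
                  branch 2.2.2.2.2 (add d):
                    ○ open, literals {d=T, e=F}.
6 branches closed, 14 open.
An open branch gives a countermodel: b=F, d=T, e=F (unmentioned atoms arbitrary); the premises hold there but the conclusion fails.

No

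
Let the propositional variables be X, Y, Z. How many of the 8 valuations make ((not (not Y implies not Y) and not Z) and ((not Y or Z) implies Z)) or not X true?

4

Initial set: {(((not (not Y implies not Y) and not Z) and ((not Y or Z) implies Z)) or not X)}.
(((not (not Y implies not Y) and not Z) and ((not Y or Z) implies Z)) or not X): β-rule — branch into ((not (not Y implies not Y) and not Z) and ((not Y or Z) implies Z))  //  not X.
  branch 1 (add ((not (not Y implies not Y) and not Z) and ((not Y or Z) implies Z))):
    ((not (not Y implies not Y) and not Z) and ((not Y or Z) implies Z)): α-rule — add (not (not Y implies not Y) and not Z), ((not Y or Z) implies Z).
    (not (not Y implies not Y) and not Z): α-rule — add not (not Y implies not Y), not Z.
    not (not Y implies not Y): α-rule — add not Y, not not Y.
    × closes — contains both Y and not Y.
  branch 2 (add not X):
    ○ open, literals {X=F}.
1 branch closed, 1 open.
Each open branch fixes some atoms; the unmentioned ones are free. Counting distinct full assignments: branch {X=F} (Y, Z) contributes 4 new. Total: 4.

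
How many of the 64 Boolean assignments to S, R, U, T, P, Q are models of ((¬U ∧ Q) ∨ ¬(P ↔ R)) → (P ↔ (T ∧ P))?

Initial set: {(((¬U ∧ Q) ∨ ¬(P ↔ R)) → (P ↔ (T ∧ P)))}.
(((¬U ∧ Q) ∨ ¬(P ↔ R)) → (P ↔ (T ∧ P))): β-rule — branch into ¬((¬U ∧ Q) ∨ ¬(P ↔ R))  //  (P ↔ (T ∧ P)).
  branch 1 (add ¬((¬U ∧ Q) ∨ ¬(P ↔ R))):
    ¬((¬U ∧ Q) ∨ ¬(P ↔ R)): α-rule — add ¬(¬U ∧ Q), ¬¬(P ↔ R).
    ¬(¬U ∧ Q): β-rule — branch into ¬¬U  //  ¬Q.
      branch 1.1 (add ¬¬U):
        ¬¬(P ↔ R): β-rule — branch into P, R  //  ¬P, ¬R.
          branch 1.1.1 (add P, R):
            ○ open, literals {P=T, R=T, U=T}.
          branch 1.1.2 (add ¬P, ¬R):
            ○ open, literals {P=F, R=F, U=T}.
      branch 1.2 (add ¬Q):
        ¬¬(P ↔ R): β-rule — branch into P, R  //  ¬P, ¬R.
          branch 1.2.1 (add P, R):
            ○ open, literals {P=T, Q=F, R=T}.
          branch 1.2.2 (add ¬P, ¬R):
            ○ open, literals {P=F, Q=F, R=F}.
  branch 2 (add (P ↔ (T ∧ P))):
    (P ↔ (T ∧ P)): β-rule — branch into P, (T ∧ P)  //  ¬P, ¬(T ∧ P).
      branch 2.1 (add P, (T ∧ P)):
        (T ∧ P): α-rule — add T, P.
        ○ open, literals {P=T, T=T}.
      branch 2.2 (add ¬P, ¬(T ∧ P)):
        ¬(T ∧ P): β-rule — branch into ¬T  //  ¬P.
          branch 2.2.1 (add ¬T):
            ○ open, literals {P=F, T=F}.
          branch 2.2.2 (add ¬P):
            ○ open, literals {P=F}.
0 branches closed, 7 open.
Each open branch fixes some atoms; the unmentioned ones are free. Counting distinct full assignments: branch {P=T, R=T, U=T} (S, T, Q) contributes 8 new; branch {P=F, R=F, U=T} (S, T, Q) contributes 8 new; branch {P=T, Q=F, R=T} (S, U, T) contributes 4 new; branch {P=F, Q=F, R=F} (S, U, T) contributes 4 new; branch {P=T, T=T} (S, R, U, Q) contributes 10 new; branch {P=F, T=F} (S, R, U, Q) contributes 10 new; branch {P=F} (S, R, U, T, Q) contributes 10 new. Total: 54.

54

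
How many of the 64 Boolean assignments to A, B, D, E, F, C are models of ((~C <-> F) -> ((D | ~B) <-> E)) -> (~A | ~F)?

Initial set: {T (((~C <-> F) -> ((D | ~B) <-> E)) -> (~A | ~F))}.
T (((~C <-> F) -> ((D | ~B) <-> E)) -> (~A | ~F)): β-rule — branch into F ((~C <-> F) -> ((D | ~B) <-> E))  //  T (~A | ~F).
  branch 1 (add F ((~C <-> F) -> ((D | ~B) <-> E))):
    F ((~C <-> F) -> ((D | ~B) <-> E)): α-rule — add T (~C <-> F), F ((D | ~B) <-> E).
    T (~C <-> F): β-rule — branch into T ~C, T F  //  F ~C, F F.
      branch 1.1 (add T ~C, T F):
        F ((D | ~B) <-> E): β-rule — branch into T (D | ~B), F E  //  F (D | ~B), T E.
          branch 1.1.1 (add T (D | ~B), F E):
            T (D | ~B): β-rule — branch into T D  //  T ~B.
              branch 1.1.1.1 (add T D):
                ○ open, literals {C=false, D=true, E=false, F=true}.
              branch 1.1.1.2 (add T ~B):
                ○ open, literals {B=false, C=false, E=false, F=true}.
          branch 1.1.2 (add F (D | ~B), T E):
            F (D | ~B): α-rule — add F D, F ~B.
            ○ open, literals {B=true, C=false, D=false, E=true, F=true}.
      branch 1.2 (add F ~C, F F):
        F ((D | ~B) <-> E): β-rule — branch into T (D | ~B), F E  //  F (D | ~B), T E.
          branch 1.2.1 (add T (D | ~B), F E):
            T (D | ~B): β-rule — branch into T D  //  T ~B.
              branch 1.2.1.1 (add T D):
                ○ open, literals {C=true, D=true, E=false, F=false}.
              branch 1.2.1.2 (add T ~B):
                ○ open, literals {B=false, C=true, E=false, F=false}.
          branch 1.2.2 (add F (D | ~B), T E):
            F (D | ~B): α-rule — add F D, F ~B.
            ○ open, literals {B=true, C=true, D=false, E=true, F=false}.
  branch 2 (add T (~A | ~F)):
    T (~A | ~F): β-rule — branch into T ~A  //  T ~F.
      branch 2.1 (add T ~A):
        ○ open, literals {A=false}.
      branch 2.2 (add T ~F):
        ○ open, literals {F=false}.
0 branches closed, 8 open.
Each open branch fixes some atoms; the unmentioned ones are free. Counting distinct full assignments: branch {C=false, D=true, E=false, F=true} (A, B) contributes 4 new; branch {B=false, C=false, E=false, F=true} (A, D) contributes 2 new; branch {B=true, C=false, D=false, E=true, F=true} (A) contributes 2 new; branch {C=true, D=true, E=false, F=false} (A, B) contributes 4 new; branch {B=false, C=true, E=false, F=false} (A, D) contributes 2 new; branch {B=true, C=true, D=false, E=true, F=false} (A) contributes 2 new; branch {A=false} (B, D, E, F, C) contributes 24 new; branch {F=false} (A, B, D, E, C) contributes 12 new. Total: 52.

52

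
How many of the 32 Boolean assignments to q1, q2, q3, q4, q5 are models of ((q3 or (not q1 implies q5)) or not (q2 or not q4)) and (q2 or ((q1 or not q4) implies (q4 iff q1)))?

Initial set: {T (((q3 or (not q1 implies q5)) or not (q2 or not q4)) and (q2 or ((q1 or not q4) implies (q4 iff q1))))}.
T (((q3 or (not q1 implies q5)) or not (q2 or not q4)) and (q2 or ((q1 or not q4) implies (q4 iff q1)))): α-rule — add T ((q3 or (not q1 implies q5)) or not (q2 or not q4)), T (q2 or ((q1 or not q4) implies (q4 iff q1))).
T ((q3 or (not q1 implies q5)) or not (q2 or not q4)): β-rule — branch into T (q3 or (not q1 implies q5))  //  T not (q2 or not q4).
  branch 1 (add T (q3 or (not q1 implies q5))):
    T (q2 or ((q1 or not q4) implies (q4 iff q1))): β-rule — branch into T q2  //  T ((q1 or not q4) implies (q4 iff q1)).
      branch 1.1 (add T q2):
        T (q3 or (not q1 implies q5)): β-rule — branch into T q3  //  T (not q1 implies q5).
          branch 1.1.1 (add T q3):
            ○ open, literals {q2=T, q3=T}.
          branch 1.1.2 (add T (not q1 implies q5)):
            T (not q1 implies q5): β-rule — branch into F not q1  //  T q5.
              branch 1.1.2.1 (add F not q1):
                ○ open, literals {q1=T, q2=T}.
              branch 1.1.2.2 (add T q5):
                ○ open, literals {q2=T, q5=T}.
      branch 1.2 (add T ((q1 or not q4) implies (q4 iff q1))):
        T (q3 or (not q1 implies q5)): β-rule — branch into T q3  //  T (not q1 implies q5).
          branch 1.2.1 (add T q3):
            T ((q1 or not q4) implies (q4 iff q1)): β-rule — branch into F (q1 or not q4)  //  T (q4 iff q1).
              branch 1.2.1.1 (add F (q1 or not q4)):
                F (q1 or not q4): α-rule — add F q1, F not q4.
                ○ open, literals {q1=F, q3=T, q4=T}.
              branch 1.2.1.2 (add T (q4 iff q1)):
                T (q4 iff q1): β-rule — branch into T q4, T q1  //  F q4, F q1.
                  branch 1.2.1.2.1 (add T q4, T q1):
                    ○ open, literals {q1=T, q3=T, q4=T}.
                  branch 1.2.1.2.2 (add F q4, F q1):
                    ○ open, literals {q1=F, q3=T, q4=F}.
          branch 1.2.2 (add T (not q1 implies q5)):
            T ((q1 or not q4) implies (q4 iff q1)): β-rule — branch into F (q1 or not q4)  //  T (q4 iff q1).
              branch 1.2.2.1 (add F (q1 or not q4)):
                F (q1 or not q4): α-rule — add F q1, F not q4.
                T (not q1 implies q5): β-rule — branch into F not q1  //  T q5.
                  branch 1.2.2.1.1 (add F not q1):
                    × closes — contains both q1 and not q1.
                  branch 1.2.2.1.2 (add T q5):
                    ○ open, literals {q1=F, q4=T, q5=T}.
              branch 1.2.2.2 (add T (q4 iff q1)):
                T (not q1 implies q5): β-rule — branch into F not q1  //  T q5.
                  branch 1.2.2.2.1 (add F not q1):
                    T (q4 iff q1): β-rule — branch into T q4, T q1  //  F q4, F q1.
                      branch 1.2.2.2.1.1 (add T q4, T q1):
                        ○ open, literals {q1=T, q4=T}.
                      branch 1.2.2.2.1.2 (add F q4, F q1):
                        × closes — contains both q1 and not q1.
                  branch 1.2.2.2.2 (add T q5):
                    T (q4 iff q1): β-rule — branch into T q4, T q1  //  F q4, F q1.
                      branch 1.2.2.2.2.1 (add T q4, T q1):
                        ○ open, literals {q1=T, q4=T, q5=T}.
                      branch 1.2.2.2.2.2 (add F q4, F q1):
                        ○ open, literals {q1=F, q4=F, q5=T}.
  branch 2 (add T not (q2 or not q4)):
    T not (q2 or not q4): α-rule — add F q2, F not q4.
    T (q2 or ((q1 or not q4) implies (q4 iff q1))): β-rule — branch into T q2  //  T ((q1 or not q4) implies (q4 iff q1)).
      branch 2.1 (add T q2):
        × closes — contains both q2 and not q2.
      branch 2.2 (add T ((q1 or not q4) implies (q4 iff q1))):
        T ((q1 or not q4) implies (q4 iff q1)): β-rule — branch into F (q1 or not q4)  //  T (q4 iff q1).
          branch 2.2.1 (add F (q1 or not q4)):
            F (q1 or not q4): α-rule — add F q1, F not q4.
            ○ open, literals {q1=F, q2=F, q4=T}.
          branch 2.2.2 (add T (q4 iff q1)):
            T (q4 iff q1): β-rule — branch into T q4, T q1  //  F q4, F q1.
              branch 2.2.2.1 (add T q4, T q1):
                ○ open, literals {q1=T, q2=F, q4=T}.
              branch 2.2.2.2 (add F q4, F q1):
                × closes — contains both q4 and not q4.
4 branches closed, 12 open.
Each open branch fixes some atoms; the unmentioned ones are free. Counting distinct full assignments: branch {q2=T, q3=T} (q1, q4, q5) contributes 8 new; branch {q1=T, q2=T} (q3, q4, q5) contributes 4 new; branch {q2=T, q5=T} (q1, q3, q4) contributes 2 new; branch {q1=F, q3=T, q4=T} (q2, q5) contributes 2 new; branch {q1=T, q3=T, q4=T} (q2, q5) contributes 2 new; branch {q1=F, q3=T, q4=F} (q2, q5) contributes 2 new; branch {q1=F, q4=T, q5=T} (q2, q3) contributes 1 new; branch {q1=T, q4=T} (q2, q3, q5) contributes 2 new; branch {q1=T, q4=T, q5=T} (q2, q3) contributes 0 new; branch {q1=F, q4=F, q5=T} (q2, q3) contributes 1 new; branch {q1=F, q2=F, q4=T} (q3, q5) contributes 1 new; branch {q1=T, q2=F, q4=T} (q3, q5) contributes 0 new. Total: 25.

25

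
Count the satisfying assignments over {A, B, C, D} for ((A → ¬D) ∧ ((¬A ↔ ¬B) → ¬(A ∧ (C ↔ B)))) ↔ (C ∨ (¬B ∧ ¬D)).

Initial set: {(((A → ¬D) ∧ ((¬A ↔ ¬B) → ¬(A ∧ (C ↔ B)))) ↔ (C ∨ (¬B ∧ ¬D)))}.
(((A → ¬D) ∧ ((¬A ↔ ¬B) → ¬(A ∧ (C ↔ B)))) ↔ (C ∨ (¬B ∧ ¬D))): β-rule — branch into ((A → ¬D) ∧ ((¬A ↔ ¬B) → ¬(A ∧ (C ↔ B)))), (C ∨ (¬B ∧ ¬D))  //  ¬((A → ¬D) ∧ ((¬A ↔ ¬B) → ¬(A ∧ (C ↔ B)))), ¬(C ∨ (¬B ∧ ¬D)).
  branch 1 (add ((A → ¬D) ∧ ((¬A ↔ ¬B) → ¬(A ∧ (C ↔ B)))), (C ∨ (¬B ∧ ¬D))):
    ((A → ¬D) ∧ ((¬A ↔ ¬B) → ¬(A ∧ (C ↔ B)))): α-rule — add (A → ¬D), ((¬A ↔ ¬B) → ¬(A ∧ (C ↔ B))).
    (C ∨ (¬B ∧ ¬D)): β-rule — branch into C  //  (¬B ∧ ¬D).
      branch 1.1 (add C):
        (A → ¬D): β-rule — branch into ¬A  //  ¬D.
          branch 1.1.1 (add ¬A):
            ((¬A ↔ ¬B) → ¬(A ∧ (C ↔ B))): β-rule — branch into ¬(¬A ↔ ¬B)  //  ¬(A ∧ (C ↔ B)).
              branch 1.1.1.1 (add ¬(¬A ↔ ¬B)):
                ¬(¬A ↔ ¬B): β-rule — branch into ¬A, ¬¬B  //  ¬¬A, ¬B.
                  branch 1.1.1.1.1 (add ¬A, ¬¬B):
                    ○ open, literals {A=false, B=true, C=true}.
                  branch 1.1.1.1.2 (add ¬¬A, ¬B):
                    × closes — contains both A and ¬A.
              branch 1.1.1.2 (add ¬(A ∧ (C ↔ B))):
                ¬(A ∧ (C ↔ B)): β-rule — branch into ¬A  //  ¬(C ↔ B).
                  branch 1.1.1.2.1 (add ¬A):
                    ○ open, literals {A=false, C=true}.
                  branch 1.1.1.2.2 (add ¬(C ↔ B)):
                    ¬(C ↔ B): β-rule — branch into C, ¬B  //  ¬C, B.
                      branch 1.1.1.2.2.1 (add C, ¬B):
                        ○ open, literals {A=false, B=false, C=true}.
                      branch 1.1.1.2.2.2 (add ¬C, B):
                        × closes — contains both C and ¬C.
          branch 1.1.2 (add ¬D):
            ((¬A ↔ ¬B) → ¬(A ∧ (C ↔ B))): β-rule — branch into ¬(¬A ↔ ¬B)  //  ¬(A ∧ (C ↔ B)).
              branch 1.1.2.1 (add ¬(¬A ↔ ¬B)):
                ¬(¬A ↔ ¬B): β-rule — branch into ¬A, ¬¬B  //  ¬¬A, ¬B.
                  branch 1.1.2.1.1 (add ¬A, ¬¬B):
                    ○ open, literals {A=false, B=true, C=true, D=false}.
                  branch 1.1.2.1.2 (add ¬¬A, ¬B):
                    ○ open, literals {A=true, B=false, C=true, D=false}.
              branch 1.1.2.2 (add ¬(A ∧ (C ↔ B))):
                ¬(A ∧ (C ↔ B)): β-rule — branch into ¬A  //  ¬(C ↔ B).
                  branch 1.1.2.2.1 (add ¬A):
                    ○ open, literals {A=false, C=true, D=false}.
                  branch 1.1.2.2.2 (add ¬(C ↔ B)):
                    ¬(C ↔ B): β-rule — branch into C, ¬B  //  ¬C, B.
                      branch 1.1.2.2.2.1 (add C, ¬B):
                        ○ open, literals {B=false, C=true, D=false}.
                      branch 1.1.2.2.2.2 (add ¬C, B):
                        × closes — contains both C and ¬C.
      branch 1.2 (add (¬B ∧ ¬D)):
        (¬B ∧ ¬D): α-rule — add ¬B, ¬D.
        (A → ¬D): β-rule — branch into ¬A  //  ¬D.
          branch 1.2.1 (add ¬A):
            ((¬A ↔ ¬B) → ¬(A ∧ (C ↔ B))): β-rule — branch into ¬(¬A ↔ ¬B)  //  ¬(A ∧ (C ↔ B)).
              branch 1.2.1.1 (add ¬(¬A ↔ ¬B)):
                ¬(¬A ↔ ¬B): β-rule — branch into ¬A, ¬¬B  //  ¬¬A, ¬B.
                  branch 1.2.1.1.1 (add ¬A, ¬¬B):
                    × closes — contains both B and ¬B.
                  branch 1.2.1.1.2 (add ¬¬A, ¬B):
                    × closes — contains both A and ¬A.
              branch 1.2.1.2 (add ¬(A ∧ (C ↔ B))):
                ¬(A ∧ (C ↔ B)): β-rule — branch into ¬A  //  ¬(C ↔ B).
                  branch 1.2.1.2.1 (add ¬A):
                    ○ open, literals {A=false, B=false, D=false}.
                  branch 1.2.1.2.2 (add ¬(C ↔ B)):
                    ¬(C ↔ B): β-rule — branch into C, ¬B  //  ¬C, B.
                      branch 1.2.1.2.2.1 (add C, ¬B):
                        ○ open, literals {A=false, B=false, C=true, D=false}.
                      branch 1.2.1.2.2.2 (add ¬C, B):
                        × closes — contains both B and ¬B.
          branch 1.2.2 (add ¬D):
            ((¬A ↔ ¬B) → ¬(A ∧ (C ↔ B))): β-rule — branch into ¬(¬A ↔ ¬B)  //  ¬(A ∧ (C ↔ B)).
              branch 1.2.2.1 (add ¬(¬A ↔ ¬B)):
                ¬(¬A ↔ ¬B): β-rule — branch into ¬A, ¬¬B  //  ¬¬A, ¬B.
                  branch 1.2.2.1.1 (add ¬A, ¬¬B):
                    × closes — contains both B and ¬B.
                  branch 1.2.2.1.2 (add ¬¬A, ¬B):
                    ○ open, literals {A=true, B=false, D=false}.
              branch 1.2.2.2 (add ¬(A ∧ (C ↔ B))):
                ¬(A ∧ (C ↔ B)): β-rule — branch into ¬A  //  ¬(C ↔ B).
                  branch 1.2.2.2.1 (add ¬A):
                    ○ open, literals {A=false, B=false, D=false}.
                  branch 1.2.2.2.2 (add ¬(C ↔ B)):
                    ¬(C ↔ B): β-rule — branch into C, ¬B  //  ¬C, B.
                      branch 1.2.2.2.2.1 (add C, ¬B):
                        ○ open, literals {B=false, C=true, D=false}.
                      branch 1.2.2.2.2.2 (add ¬C, B):
                        × closes — contains both B and ¬B.
  branch 2 (add ¬((A → ¬D) ∧ ((¬A ↔ ¬B) → ¬(A ∧ (C ↔ B)))), ¬(C ∨ (¬B ∧ ¬D))):
    ¬(C ∨ (¬B ∧ ¬D)): α-rule — add ¬C, ¬(¬B ∧ ¬D).
    ¬((A → ¬D) ∧ ((¬A ↔ ¬B) → ¬(A ∧ (C ↔ B)))): β-rule — branch into ¬(A → ¬D)  //  ¬((¬A ↔ ¬B) → ¬(A ∧ (C ↔ B))).
      branch 2.1 (add ¬(A → ¬D)):
        ¬(A → ¬D): α-rule — add A, ¬¬D.
        ¬(¬B ∧ ¬D): β-rule — branch into ¬¬B  //  ¬¬D.
          branch 2.1.1 (add ¬¬B):
            ○ open, literals {A=true, B=true, C=false, D=true}.
          branch 2.1.2 (add ¬¬D):
            ○ open, literals {A=true, C=false, D=true}.
      branch 2.2 (add ¬((¬A ↔ ¬B) → ¬(A ∧ (C ↔ B)))):
        ¬((¬A ↔ ¬B) → ¬(A ∧ (C ↔ B))): α-rule — add (¬A ↔ ¬B), ¬¬(A ∧ (C ↔ B)).
        ¬¬(A ∧ (C ↔ B)): α-rule — add A, (C ↔ B).
        ¬(¬B ∧ ¬D): β-rule — branch into ¬¬B  //  ¬¬D.
          branch 2.2.1 (add ¬¬B):
            (¬A ↔ ¬B): β-rule — branch into ¬A, ¬B  //  ¬¬A, ¬¬B.
              branch 2.2.1.1 (add ¬A, ¬B):
                × closes — contains both A and ¬A.
              branch 2.2.1.2 (add ¬¬A, ¬¬B):
                (C ↔ B): β-rule — branch into C, B  //  ¬C, ¬B.
                  branch 2.2.1.2.1 (add C, B):
                    × closes — contains both C and ¬C.
                  branch 2.2.1.2.2 (add ¬C, ¬B):
                    × closes — contains both B and ¬B.
          branch 2.2.2 (add ¬¬D):
            (¬A ↔ ¬B): β-rule — branch into ¬A, ¬B  //  ¬¬A, ¬¬B.
              branch 2.2.2.1 (add ¬A, ¬B):
                × closes — contains both A and ¬A.
              branch 2.2.2.2 (add ¬¬A, ¬¬B):
                (C ↔ B): β-rule — branch into C, B  //  ¬C, ¬B.
                  branch 2.2.2.2.1 (add C, B):
                    × closes — contains both C and ¬C.
                  branch 2.2.2.2.2 (add ¬C, ¬B):
                    × closes — contains both B and ¬B.
14 branches closed, 14 open.
Each open branch fixes some atoms; the unmentioned ones are free. Counting distinct full assignments: branch {A=false, B=true, C=true} (D) contributes 2 new; branch {A=false, C=true} (B, D) contributes 2 new; branch {A=false, B=false, C=true} (D) contributes 0 new; branch {A=false, B=true, C=true, D=false} (none free) contributes 0 new; branch {A=true, B=false, C=true, D=false} (none free) contributes 1 new; branch {A=false, C=true, D=false} (B) contributes 0 new; branch {B=false, C=true, D=false} (A) contributes 0 new; branch {A=false, B=false, D=false} (C) contributes 1 new; branch {A=false, B=false, C=true, D=false} (none free) contributes 0 new; branch {A=true, B=false, D=false} (C) contributes 1 new; branch {A=false, B=false, D=false} (C) contributes 0 new; branch {B=false, C=true, D=false} (A) contributes 0 new; branch {A=true, B=true, C=false, D=true} (none free) contributes 1 new; branch {A=true, C=false, D=true} (B) contributes 1 new. Total: 9.

9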